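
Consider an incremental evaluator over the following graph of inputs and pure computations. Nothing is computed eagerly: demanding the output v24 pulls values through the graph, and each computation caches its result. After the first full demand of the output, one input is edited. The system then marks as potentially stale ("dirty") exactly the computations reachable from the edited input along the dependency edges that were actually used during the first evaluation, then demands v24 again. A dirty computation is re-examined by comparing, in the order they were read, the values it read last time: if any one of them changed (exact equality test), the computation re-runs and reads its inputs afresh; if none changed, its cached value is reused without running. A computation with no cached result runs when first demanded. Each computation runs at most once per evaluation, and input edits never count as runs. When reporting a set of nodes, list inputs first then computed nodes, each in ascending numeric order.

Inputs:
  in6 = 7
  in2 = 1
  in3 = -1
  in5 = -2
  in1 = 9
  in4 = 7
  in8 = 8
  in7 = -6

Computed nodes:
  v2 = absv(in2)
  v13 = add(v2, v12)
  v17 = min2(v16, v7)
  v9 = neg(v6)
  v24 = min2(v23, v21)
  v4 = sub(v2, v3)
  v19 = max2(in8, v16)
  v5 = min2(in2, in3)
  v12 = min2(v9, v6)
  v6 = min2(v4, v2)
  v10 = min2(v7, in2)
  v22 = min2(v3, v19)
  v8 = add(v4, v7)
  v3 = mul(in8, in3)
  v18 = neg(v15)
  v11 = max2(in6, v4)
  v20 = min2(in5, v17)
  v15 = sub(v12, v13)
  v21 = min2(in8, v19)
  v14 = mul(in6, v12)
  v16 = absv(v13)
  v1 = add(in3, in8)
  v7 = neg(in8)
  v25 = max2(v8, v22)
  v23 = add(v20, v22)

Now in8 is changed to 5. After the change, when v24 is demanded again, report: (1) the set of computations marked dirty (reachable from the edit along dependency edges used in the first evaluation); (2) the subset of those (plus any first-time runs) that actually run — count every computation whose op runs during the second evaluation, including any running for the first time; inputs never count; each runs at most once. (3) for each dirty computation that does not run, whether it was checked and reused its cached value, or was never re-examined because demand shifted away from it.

Dirty set: v3, v4, v6, v7, v9, v12, v13, v16, v17, v19, v20, v21, v22, v23, v24.
Run set: v3, v4, v6, v7, v17, v19, v20, v21, v22, v23, v24 (11 run).
Re-examined without running (cache reused): v9, v12, v13, v16.
The important point: at v9 every value read last time is unchanged, so the dirty flag clears without a run.

Initial pass — values computed on the first demand:
  v2 = absv(1) = 1
  v3 = mul(8, -1) = -8
  v4 = sub(1, -8) = 9
  v6 = min2(9, 1) = 1
  v7 = neg(8) = -8
  v9 = neg(1) = -1
  v12 = min2(-1, 1) = -1
  v13 = add(1, -1) = 0
  v16 = absv(0) = 0
  v17 = min2(0, -8) = -8
  v19 = max2(8, 0) = 8
  v20 = min2(-2, -8) = -8
  v21 = min2(8, 8) = 8
  v22 = min2(-8, 8) = -8
  v23 = add(-8, -8) = -16
  v24 = min2(-16, 8) = -16

Second demand — change propagation:
  v3: re-runs because in8 8->5; new result -5.
  v4: re-runs because v3 -8->-5; new result 6.
  v6: re-runs because v4 9->6; new result 1 (unchanged).
  v7: re-runs because in8 8->5; new result -5.
  v9: re-examined; everything it read last time is the same (v6 unchanged) — cache -1 kept, no run.
  v12: re-examined; everything it read last time is the same (v9 unchanged, v6 unchanged) — cache -1 kept, no run.
  v13: re-examined; everything it read last time is the same (v2 unchanged, v12 unchanged) — cache 0 kept, no run.
  v16: re-examined; everything it read last time is the same (v13 unchanged) — cache 0 kept, no run.
  v17: re-runs because v7 -8->-5; new result -5.
  v19: re-runs because in8 8->5; new result 5.
  v20: re-runs because v17 -8->-5; new result -5.
  v21: re-runs because in8 8->5; v19 8->5; new result 5.
  v22: re-runs because v3 -8->-5; v19 8->5; new result -5.
  v23: re-runs because v20 -8->-5; v22 -8->-5; new result -10.
  v24: re-runs because v23 -16->-10; v21 8->5; new result -10.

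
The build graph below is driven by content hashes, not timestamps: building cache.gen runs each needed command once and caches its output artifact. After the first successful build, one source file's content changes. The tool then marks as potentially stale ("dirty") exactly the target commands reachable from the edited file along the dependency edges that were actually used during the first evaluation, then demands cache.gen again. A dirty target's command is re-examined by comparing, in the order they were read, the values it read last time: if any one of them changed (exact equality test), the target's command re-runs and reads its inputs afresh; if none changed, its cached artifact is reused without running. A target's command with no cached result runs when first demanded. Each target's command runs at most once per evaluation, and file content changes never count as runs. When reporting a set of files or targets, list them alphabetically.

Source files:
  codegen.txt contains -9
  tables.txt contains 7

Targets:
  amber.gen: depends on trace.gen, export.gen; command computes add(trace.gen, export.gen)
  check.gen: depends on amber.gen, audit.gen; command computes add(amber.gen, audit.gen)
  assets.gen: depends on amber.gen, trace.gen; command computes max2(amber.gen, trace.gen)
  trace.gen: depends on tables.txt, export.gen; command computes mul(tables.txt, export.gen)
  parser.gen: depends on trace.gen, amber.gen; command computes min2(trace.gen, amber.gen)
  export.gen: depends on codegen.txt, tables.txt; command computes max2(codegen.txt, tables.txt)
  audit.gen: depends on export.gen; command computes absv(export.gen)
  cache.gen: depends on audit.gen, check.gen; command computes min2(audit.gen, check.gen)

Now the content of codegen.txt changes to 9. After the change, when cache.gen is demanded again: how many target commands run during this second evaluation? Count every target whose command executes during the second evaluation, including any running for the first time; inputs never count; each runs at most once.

Run set: amber.gen, audit.gen, cache.gen, check.gen, export.gen, trace.gen (6 run).

Initial pass — values computed on the first demand:
  export.gen = max2(-9, 7) = 7
  audit.gen = absv(7) = 7
  trace.gen = mul(7, 7) = 49
  amber.gen = add(49, 7) = 56
  check.gen = add(56, 7) = 63
  cache.gen = min2(7, 63) = 7

Second demand — change propagation:
  export.gen: re-runs because codegen.txt -9->9; new result 9.
  audit.gen: re-runs because export.gen 7->9; new result 9.
  trace.gen: re-runs because export.gen 7->9; new result 63.
  amber.gen: re-runs because trace.gen 49->63; export.gen 7->9; new result 72.
  check.gen: re-runs because amber.gen 56->72; audit.gen 7->9; new result 81.
  cache.gen: re-runs because audit.gen 7->9; check.gen 63->81; new result 9.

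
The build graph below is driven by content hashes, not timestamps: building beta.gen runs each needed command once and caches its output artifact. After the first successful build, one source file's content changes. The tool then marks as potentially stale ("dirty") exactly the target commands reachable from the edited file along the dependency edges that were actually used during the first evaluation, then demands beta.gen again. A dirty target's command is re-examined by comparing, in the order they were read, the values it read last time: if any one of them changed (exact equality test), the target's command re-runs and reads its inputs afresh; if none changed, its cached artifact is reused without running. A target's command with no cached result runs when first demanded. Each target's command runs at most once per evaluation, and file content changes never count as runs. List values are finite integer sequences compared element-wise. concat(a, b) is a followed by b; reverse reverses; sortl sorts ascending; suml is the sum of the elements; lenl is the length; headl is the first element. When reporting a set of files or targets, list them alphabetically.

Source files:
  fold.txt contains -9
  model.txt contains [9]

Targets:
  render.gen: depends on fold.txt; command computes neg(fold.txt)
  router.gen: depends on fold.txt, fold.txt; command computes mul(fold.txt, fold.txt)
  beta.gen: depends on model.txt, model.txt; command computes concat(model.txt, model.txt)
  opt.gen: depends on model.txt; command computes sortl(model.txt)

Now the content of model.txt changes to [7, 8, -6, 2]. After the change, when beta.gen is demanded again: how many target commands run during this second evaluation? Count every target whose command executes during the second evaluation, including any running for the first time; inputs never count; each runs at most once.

Run set: beta.gen (1 run).

Initial pass — values computed on the first demand:
  beta.gen = concat([9], [9]) = [9, 9]

Second demand — change propagation:
  beta.gen: re-runs because model.txt [9]->[7, 8, -6, 2]; model.txt [9]->[7, 8, -6, 2]; new result [7, 8, -6, 2, 7, 8, -6, 2].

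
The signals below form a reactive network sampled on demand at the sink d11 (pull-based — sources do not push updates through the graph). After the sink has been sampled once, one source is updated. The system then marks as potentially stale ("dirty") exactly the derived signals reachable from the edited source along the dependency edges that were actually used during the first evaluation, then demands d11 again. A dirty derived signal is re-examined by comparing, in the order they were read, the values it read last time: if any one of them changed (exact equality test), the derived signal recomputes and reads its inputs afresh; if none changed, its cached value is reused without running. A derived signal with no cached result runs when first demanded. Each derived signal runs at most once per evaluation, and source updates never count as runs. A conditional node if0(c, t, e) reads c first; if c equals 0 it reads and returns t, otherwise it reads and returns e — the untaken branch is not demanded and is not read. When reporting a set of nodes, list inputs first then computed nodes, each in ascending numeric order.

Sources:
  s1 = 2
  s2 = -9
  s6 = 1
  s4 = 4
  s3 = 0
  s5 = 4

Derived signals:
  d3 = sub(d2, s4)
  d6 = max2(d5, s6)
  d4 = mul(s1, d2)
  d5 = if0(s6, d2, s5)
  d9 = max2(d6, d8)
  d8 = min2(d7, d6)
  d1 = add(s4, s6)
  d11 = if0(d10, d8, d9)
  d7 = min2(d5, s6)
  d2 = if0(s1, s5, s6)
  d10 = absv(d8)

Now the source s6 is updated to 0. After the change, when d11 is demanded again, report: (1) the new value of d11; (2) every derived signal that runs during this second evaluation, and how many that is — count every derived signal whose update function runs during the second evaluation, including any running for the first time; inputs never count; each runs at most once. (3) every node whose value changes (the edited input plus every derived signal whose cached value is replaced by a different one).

d11 now evaluates to 0.
Run set: d2, d5, d6, d7, d8, d10, d11 (7 run).
Changed values: s6, d5, d6, d7, d8, d10, d11.
The important point: the flipped condition redirects demand; d9 is left stale, never re-checked.

Initial pass — values computed on the first demand:
  d5 = if0(s6=1 -> else branch s5) = 4
  d6 = max2(4, 1) = 4
  d7 = min2(4, 1) = 1
  d8 = min2(1, 4) = 1
  d9 = max2(4, 1) = 4
  d10 = absv(1) = 1
  d11 = if0(d10=1 -> else branch d9) = 4

Second demand — change propagation:
  d2: newly demanded (no cache) — executes and yields 0.
  d5: re-runs because s6 1->0; new result 0.
  d6: re-runs because d5 4->0; s6 1->0; new result 0.
  d7: re-runs because d5 4->0; s6 1->0; new result 0.
  d8: re-runs because d7 1->0; d6 4->0; new result 0.
  d9: dirty yet unreached — the second evaluation never asks for it.
  d10: re-runs because d8 1->0; new result 0.
  d11: re-runs because d10 1->0; new result 0.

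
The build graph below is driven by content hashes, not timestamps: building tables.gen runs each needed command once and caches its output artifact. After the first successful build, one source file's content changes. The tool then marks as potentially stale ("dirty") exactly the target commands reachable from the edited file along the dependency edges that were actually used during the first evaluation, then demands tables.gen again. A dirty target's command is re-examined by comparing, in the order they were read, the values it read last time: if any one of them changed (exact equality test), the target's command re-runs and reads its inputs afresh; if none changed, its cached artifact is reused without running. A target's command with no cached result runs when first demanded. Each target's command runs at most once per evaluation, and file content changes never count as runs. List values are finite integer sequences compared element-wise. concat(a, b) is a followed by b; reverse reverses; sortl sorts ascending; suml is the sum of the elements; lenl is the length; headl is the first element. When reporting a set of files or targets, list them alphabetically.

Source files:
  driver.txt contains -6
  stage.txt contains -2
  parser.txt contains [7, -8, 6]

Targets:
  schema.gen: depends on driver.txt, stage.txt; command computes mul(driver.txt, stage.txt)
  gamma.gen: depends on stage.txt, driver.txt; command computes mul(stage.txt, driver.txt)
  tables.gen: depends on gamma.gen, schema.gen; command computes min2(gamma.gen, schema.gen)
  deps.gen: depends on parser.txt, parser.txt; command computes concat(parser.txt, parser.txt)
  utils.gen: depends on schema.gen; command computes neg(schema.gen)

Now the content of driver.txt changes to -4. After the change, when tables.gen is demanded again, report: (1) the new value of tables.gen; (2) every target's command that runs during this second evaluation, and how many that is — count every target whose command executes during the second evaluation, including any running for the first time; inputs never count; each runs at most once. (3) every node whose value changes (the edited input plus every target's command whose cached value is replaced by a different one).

tables.gen now evaluates to 8.
Run set: gamma.gen, schema.gen, tables.gen (3 run).
Changed values: driver.txt, gamma.gen, schema.gen, tables.gen.

Initial pass — values computed on the first demand:
  gamma.gen = mul(-2, -6) = 12
  schema.gen = mul(-6, -2) = 12
  tables.gen = min2(12, 12) = 12

Second demand — change propagation:
  gamma.gen: re-runs because driver.txt -6->-4; new result 8.
  schema.gen: re-runs because driver.txt -6->-4; new result 8.
  tables.gen: re-runs because gamma.gen 12->8; schema.gen 12->8; new result 8.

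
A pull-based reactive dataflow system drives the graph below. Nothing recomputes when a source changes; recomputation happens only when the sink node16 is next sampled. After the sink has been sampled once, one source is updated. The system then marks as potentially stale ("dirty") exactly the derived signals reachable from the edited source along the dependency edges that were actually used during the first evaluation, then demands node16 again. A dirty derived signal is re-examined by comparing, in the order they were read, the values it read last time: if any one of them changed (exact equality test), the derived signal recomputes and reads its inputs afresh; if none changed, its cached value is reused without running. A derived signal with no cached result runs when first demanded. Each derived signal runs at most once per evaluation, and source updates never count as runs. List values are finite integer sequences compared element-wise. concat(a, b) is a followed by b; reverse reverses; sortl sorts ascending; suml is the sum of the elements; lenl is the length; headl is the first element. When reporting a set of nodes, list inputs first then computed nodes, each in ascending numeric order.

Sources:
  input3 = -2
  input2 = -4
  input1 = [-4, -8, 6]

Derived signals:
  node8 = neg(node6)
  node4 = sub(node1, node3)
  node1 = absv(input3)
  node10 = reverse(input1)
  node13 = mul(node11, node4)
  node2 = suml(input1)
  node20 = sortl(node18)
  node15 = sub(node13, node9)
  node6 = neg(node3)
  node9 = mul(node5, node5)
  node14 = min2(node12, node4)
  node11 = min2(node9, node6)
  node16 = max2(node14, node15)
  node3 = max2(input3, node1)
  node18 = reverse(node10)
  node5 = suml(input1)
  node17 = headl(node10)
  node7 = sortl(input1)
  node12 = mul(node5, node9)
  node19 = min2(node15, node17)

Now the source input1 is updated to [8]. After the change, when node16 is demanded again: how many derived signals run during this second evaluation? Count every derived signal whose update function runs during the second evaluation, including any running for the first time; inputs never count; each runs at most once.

Derived signals that run: node5, node9, node11, node12, node14, node15, node16 — 7 in total.
Key observation: the cutoff stops propagation at node13 — its inputs' values are unchanged, so it reuses its cache.

First evaluation (everything demanded from the output):
  node1 = absv(-2) = 2
  node3 = max2(-2, 2) = 2
  node4 = sub(2, 2) = 0
  node5 = suml([-4, -8, 6]) = -6
  node6 = neg(2) = -2
  node9 = mul(-6, -6) = 36
  node11 = min2(36, -2) = -2
  node12 = mul(-6, 36) = -216
  node13 = mul(-2, 0) = 0
  node14 = min2(-216, 0) = -216
  node15 = sub(0, 36) = -36
  node16 = max2(-216, -36) = -36

Propagation after the edit:
  node5: runs — input1 [-4, -8, 6]->[8]; result 8.
  node9: runs — node5 -6->8; node5 -6->8; result 64.
  node11: runs — node9 36->64; result -2 (same value as before).
  node12: runs — node5 -6->8; node9 36->64; result 512.
  node13: checked — values it read are unchanged (node11 unchanged, node4 unchanged); reused cached 0 without running.
  node14: runs — node12 -216->512; result 0.
  node15: runs — node9 36->64; result -64.
  node16: runs — node14 -216->0; node15 -36->-64; result 0.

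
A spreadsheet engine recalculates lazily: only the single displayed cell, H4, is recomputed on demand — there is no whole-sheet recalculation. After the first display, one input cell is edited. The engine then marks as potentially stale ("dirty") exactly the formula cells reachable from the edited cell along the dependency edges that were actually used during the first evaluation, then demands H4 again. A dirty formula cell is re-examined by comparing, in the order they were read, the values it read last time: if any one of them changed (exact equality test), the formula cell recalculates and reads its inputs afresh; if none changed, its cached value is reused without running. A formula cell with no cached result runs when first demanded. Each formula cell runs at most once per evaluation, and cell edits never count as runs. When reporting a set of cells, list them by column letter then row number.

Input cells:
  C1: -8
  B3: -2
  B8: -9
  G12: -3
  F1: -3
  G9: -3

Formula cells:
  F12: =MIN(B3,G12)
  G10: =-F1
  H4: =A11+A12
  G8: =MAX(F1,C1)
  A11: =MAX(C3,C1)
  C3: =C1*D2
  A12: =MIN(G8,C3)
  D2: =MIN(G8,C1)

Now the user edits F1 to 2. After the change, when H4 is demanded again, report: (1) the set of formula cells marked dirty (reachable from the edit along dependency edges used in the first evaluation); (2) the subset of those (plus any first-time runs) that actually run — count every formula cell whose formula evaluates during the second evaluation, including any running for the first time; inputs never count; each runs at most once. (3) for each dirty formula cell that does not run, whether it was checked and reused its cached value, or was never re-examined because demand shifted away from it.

Marked dirty: A11, A12, C3, D2, G8, H4.
Formula cells that run: A12, D2, G8, H4 — 4 in total.
Checked but reused from cache: A11, C3.
Key observation: the cutoff stops propagation at C3 — its inputs' values are unchanged, so it reuses its cache.

First evaluation (everything demanded from the output):
  G8 = MAX(-3, -8) = -3
  D2 = MIN(-3, -8) = -8
  C3 = -8 * -8 = 64
  A11 = MAX(64, -8) = 64
  A12 = MIN(-3, 64) = -3
  H4 = 64 + -3 = 61

Propagation after the edit:
  G8: runs — F1 -3->2; result 2.
  D2: runs — G8 -3->2; result -8 (same value as before).
  C3: checked — values it read are unchanged (C1 unchanged, D2 unchanged); reused cached 64 without running.
  A11: checked — values it read are unchanged (C3 unchanged, C1 unchanged); reused cached 64 without running.
  A12: runs — G8 -3->2; result 2.
  H4: runs — A12 -3->2; result 66.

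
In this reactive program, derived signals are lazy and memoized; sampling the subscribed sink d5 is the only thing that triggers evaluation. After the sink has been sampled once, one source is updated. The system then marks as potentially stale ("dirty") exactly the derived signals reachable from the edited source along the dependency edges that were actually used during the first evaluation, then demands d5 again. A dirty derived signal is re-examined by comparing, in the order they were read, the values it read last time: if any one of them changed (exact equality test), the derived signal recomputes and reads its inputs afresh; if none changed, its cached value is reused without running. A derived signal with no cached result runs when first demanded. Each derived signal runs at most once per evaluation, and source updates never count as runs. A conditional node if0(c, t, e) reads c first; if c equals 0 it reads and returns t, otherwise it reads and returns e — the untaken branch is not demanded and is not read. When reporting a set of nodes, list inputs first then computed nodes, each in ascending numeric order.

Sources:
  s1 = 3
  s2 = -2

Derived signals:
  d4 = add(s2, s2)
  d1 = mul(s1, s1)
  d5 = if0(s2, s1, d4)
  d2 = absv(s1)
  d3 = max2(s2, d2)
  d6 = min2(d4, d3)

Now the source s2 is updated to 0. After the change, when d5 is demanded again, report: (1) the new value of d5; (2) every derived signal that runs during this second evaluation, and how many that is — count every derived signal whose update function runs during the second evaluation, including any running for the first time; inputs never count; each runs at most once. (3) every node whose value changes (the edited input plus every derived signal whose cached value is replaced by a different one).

First demand of the output computes:
  d4 = add(-2, -2) = -4
  d5 = if0(s2=-2 -> else branch d4) = -4

After the edit, cleaning proceeds:
  d4: stays stale; no demand reaches it after the flip.
  d5: a read changed (s2 -2->0) — executes, giving 3.

Note the branch switch — demand abandons d4, which is never re-examined.

Demanding d5 again yields 3.
1 derived signals run: d5.
The nodes whose values change: s2, d5.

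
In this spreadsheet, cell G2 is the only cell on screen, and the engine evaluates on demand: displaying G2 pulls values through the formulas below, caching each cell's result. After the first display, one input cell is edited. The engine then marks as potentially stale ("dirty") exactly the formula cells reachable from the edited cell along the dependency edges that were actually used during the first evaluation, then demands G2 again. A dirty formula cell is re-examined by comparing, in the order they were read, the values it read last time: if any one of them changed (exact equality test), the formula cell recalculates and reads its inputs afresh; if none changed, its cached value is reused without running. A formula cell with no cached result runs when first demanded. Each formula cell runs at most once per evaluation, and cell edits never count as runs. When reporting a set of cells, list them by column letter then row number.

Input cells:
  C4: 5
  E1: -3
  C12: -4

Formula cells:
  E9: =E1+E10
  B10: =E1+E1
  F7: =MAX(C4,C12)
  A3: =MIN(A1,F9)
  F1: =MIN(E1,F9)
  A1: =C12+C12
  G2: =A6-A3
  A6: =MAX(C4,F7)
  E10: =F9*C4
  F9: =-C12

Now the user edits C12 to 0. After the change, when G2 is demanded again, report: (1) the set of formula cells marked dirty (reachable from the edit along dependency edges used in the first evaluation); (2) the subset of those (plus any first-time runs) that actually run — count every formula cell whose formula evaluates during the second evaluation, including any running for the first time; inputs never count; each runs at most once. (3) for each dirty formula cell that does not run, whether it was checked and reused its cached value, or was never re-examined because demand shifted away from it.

Dirty set: A1, A3, A6, F7, F9, G2.
Run set: A1, A3, F7, F9, G2 (5 run).
Re-examined without running (cache reused): A6.
The important point: at A6 every value read last time is unchanged, so the dirty flag clears without a run.

Initial pass — values computed on the first demand:
  A1 = -4 + -4 = -8
  F7 = MAX(5, -4) = 5
  A6 = MAX(5, 5) = 5
  F9 = -(-4) = 4
  A3 = MIN(-8, 4) = -8
  G2 = 5 - -8 = 13

Second demand — change propagation:
  A1: re-runs because C12 -4->0; C12 -4->0; new result 0.
  F7: re-runs because C12 -4->0; new result 5 (unchanged).
  A6: re-examined; everything it read last time is the same (C4 unchanged, F7 unchanged) — cache 5 kept, no run.
  F9: re-runs because C12 -4->0; new result 0.
  A3: re-runs because A1 -8->0; F9 4->0; new result 0.
  G2: re-runs because A3 -8->0; new result 5.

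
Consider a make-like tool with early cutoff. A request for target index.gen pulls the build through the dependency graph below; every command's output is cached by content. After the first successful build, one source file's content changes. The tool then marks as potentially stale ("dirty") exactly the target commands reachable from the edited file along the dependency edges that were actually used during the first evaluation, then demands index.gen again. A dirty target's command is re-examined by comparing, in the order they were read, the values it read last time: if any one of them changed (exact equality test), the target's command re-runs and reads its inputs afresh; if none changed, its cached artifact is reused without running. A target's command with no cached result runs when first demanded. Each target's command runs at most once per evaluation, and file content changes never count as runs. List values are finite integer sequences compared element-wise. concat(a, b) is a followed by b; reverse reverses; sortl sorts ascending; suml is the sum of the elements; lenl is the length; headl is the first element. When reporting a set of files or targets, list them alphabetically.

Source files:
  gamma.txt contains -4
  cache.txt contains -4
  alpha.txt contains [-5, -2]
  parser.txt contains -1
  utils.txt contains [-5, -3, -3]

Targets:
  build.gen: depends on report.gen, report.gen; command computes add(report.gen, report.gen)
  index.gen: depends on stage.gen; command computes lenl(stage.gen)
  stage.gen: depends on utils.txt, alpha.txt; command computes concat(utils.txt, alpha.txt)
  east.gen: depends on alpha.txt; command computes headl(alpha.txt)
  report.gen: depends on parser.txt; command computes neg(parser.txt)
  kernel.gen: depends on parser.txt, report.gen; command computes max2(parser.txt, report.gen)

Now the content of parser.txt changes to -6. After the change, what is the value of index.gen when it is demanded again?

First demand of the output computes:
  stage.gen = concat([-5, -3, -3], [-5, -2]) = [-5, -3, -3, -5, -2]
  index.gen = lenl([-5, -3, -3, -5, -2]) = 5

After the edit, cleaning proceeds:
  parser.txt only reaches undemanded nodes; the second demand re-runs nothing.

Note the shortcut — parser.txt feeds only undemanded nodes, so no recomputation happens.

Demanding index.gen again yields 5.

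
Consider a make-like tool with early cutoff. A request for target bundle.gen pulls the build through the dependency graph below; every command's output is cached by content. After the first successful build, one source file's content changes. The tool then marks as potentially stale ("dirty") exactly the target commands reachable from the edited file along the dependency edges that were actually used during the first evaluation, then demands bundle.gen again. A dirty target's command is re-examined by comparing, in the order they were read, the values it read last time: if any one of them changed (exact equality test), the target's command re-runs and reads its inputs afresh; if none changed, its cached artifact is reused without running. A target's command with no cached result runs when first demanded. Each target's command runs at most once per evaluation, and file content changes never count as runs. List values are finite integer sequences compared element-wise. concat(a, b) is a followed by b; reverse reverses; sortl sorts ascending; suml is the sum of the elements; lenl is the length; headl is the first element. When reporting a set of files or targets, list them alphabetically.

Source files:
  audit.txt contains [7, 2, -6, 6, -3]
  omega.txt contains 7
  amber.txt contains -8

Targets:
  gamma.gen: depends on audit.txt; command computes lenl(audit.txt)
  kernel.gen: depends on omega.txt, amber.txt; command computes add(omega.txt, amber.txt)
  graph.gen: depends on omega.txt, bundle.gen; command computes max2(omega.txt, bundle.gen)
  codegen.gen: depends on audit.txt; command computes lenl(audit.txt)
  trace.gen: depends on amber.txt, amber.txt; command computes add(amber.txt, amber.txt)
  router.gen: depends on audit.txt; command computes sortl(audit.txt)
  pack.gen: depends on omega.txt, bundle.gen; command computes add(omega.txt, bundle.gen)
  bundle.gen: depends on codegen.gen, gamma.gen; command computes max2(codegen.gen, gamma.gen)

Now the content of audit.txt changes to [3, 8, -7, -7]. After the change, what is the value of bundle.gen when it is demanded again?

First demand of the output computes:
  codegen.gen = lenl([7, 2, -6, 6, -3]) = 5
  gamma.gen = lenl([7, 2, -6, 6, -3]) = 5
  bundle.gen = max2(5, 5) = 5

After the edit, cleaning proceeds:
  codegen.gen: a read changed (audit.txt [7, 2, -6, 6, -3]->[3, 8, -7, -7]) — executes, giving 4.
  gamma.gen: a read changed (audit.txt [7, 2, -6, 6, -3]->[3, 8, -7, -7]) — executes, giving 4.
  bundle.gen: a read changed (codegen.gen 5->4; gamma.gen 5->4) — executes, giving 4.

Demanding bundle.gen again yields 4.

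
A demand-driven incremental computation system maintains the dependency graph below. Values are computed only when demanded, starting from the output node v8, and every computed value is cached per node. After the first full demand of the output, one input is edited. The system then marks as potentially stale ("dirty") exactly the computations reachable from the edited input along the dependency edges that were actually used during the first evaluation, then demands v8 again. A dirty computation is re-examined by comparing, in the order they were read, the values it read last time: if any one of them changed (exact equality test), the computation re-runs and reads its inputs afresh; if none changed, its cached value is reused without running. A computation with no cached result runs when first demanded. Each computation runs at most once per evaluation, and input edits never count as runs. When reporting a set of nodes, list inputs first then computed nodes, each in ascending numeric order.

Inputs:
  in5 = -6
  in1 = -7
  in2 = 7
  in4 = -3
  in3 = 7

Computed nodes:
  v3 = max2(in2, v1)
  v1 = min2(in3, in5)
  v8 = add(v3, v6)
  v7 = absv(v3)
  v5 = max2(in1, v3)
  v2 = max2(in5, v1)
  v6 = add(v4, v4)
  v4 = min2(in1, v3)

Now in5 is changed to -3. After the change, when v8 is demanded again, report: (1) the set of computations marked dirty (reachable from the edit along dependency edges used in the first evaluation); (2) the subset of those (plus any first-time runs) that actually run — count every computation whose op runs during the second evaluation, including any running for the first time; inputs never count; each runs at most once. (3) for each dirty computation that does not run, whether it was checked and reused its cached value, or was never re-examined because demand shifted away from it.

Marked dirty: v1, v3, v4, v6, v8.
Computations that run: v1, v3 — 2 in total.
Checked but reused from cache: v4, v6, v8.
Key observation: the change is absorbed at v3 — it re-runs but produces the same value, and the output's value is unchanged.

First evaluation (everything demanded from the output):
  v1 = min2(7, -6) = -6
  v3 = max2(7, -6) = 7
  v4 = min2(-7, 7) = -7
  v6 = add(-7, -7) = -14
  v8 = add(7, -14) = -7

Propagation after the edit:
  v1: runs — in5 -6->-3; result -3.
  v3: runs — v1 -6->-3; result 7 (same value as before).
  v4: checked — values it read are unchanged (in1 unchanged, v3 unchanged); reused cached -7 without running.
  v6: checked — values it read are unchanged (v4 unchanged, v4 unchanged); reused cached -14 without running.
  v8: checked — values it read are unchanged (v3 unchanged, v6 unchanged); reused cached -7 without running.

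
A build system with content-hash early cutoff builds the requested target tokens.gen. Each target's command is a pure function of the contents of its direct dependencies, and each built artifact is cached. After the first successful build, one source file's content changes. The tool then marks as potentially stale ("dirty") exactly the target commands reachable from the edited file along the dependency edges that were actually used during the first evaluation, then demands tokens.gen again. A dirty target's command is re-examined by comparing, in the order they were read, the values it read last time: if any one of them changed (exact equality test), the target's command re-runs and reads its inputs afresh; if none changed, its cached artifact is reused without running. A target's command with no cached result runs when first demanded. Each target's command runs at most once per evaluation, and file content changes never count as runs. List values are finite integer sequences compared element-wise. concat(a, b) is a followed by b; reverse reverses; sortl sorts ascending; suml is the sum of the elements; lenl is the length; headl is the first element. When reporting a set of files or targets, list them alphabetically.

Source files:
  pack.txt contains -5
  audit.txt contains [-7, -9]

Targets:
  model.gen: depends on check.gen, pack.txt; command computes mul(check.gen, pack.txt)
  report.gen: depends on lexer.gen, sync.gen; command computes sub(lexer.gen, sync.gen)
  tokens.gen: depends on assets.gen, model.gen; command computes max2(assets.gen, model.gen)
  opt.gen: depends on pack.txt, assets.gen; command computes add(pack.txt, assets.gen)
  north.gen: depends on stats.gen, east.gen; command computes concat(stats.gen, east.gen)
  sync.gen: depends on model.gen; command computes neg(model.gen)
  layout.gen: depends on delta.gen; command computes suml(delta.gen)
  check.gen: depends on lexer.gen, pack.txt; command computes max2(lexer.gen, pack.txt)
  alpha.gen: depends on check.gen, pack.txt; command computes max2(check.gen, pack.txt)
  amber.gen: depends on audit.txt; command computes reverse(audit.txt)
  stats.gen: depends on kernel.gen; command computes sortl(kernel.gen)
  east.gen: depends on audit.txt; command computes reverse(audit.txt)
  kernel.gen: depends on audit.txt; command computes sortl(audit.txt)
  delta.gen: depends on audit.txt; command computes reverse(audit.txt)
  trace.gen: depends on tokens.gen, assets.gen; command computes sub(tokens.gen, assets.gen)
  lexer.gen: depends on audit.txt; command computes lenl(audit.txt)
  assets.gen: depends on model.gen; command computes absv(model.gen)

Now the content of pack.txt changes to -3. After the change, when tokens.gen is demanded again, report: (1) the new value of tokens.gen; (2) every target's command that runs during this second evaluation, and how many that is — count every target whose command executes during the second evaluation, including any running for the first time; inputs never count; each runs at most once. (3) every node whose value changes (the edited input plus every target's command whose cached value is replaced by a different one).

New value of tokens.gen: 6.
Target commands that run: assets.gen, check.gen, model.gen, tokens.gen — 4 in total.
Values that change: assets.gen, model.gen, pack.txt, tokens.gen.

First evaluation (everything demanded from the output):
  lexer.gen = lenl([-7, -9]) = 2
  check.gen = max2(2, -5) = 2
  model.gen = mul(2, -5) = -10
  assets.gen = absv(-10) = 10
  tokens.gen = max2(10, -10) = 10

Propagation after the edit:
  check.gen: runs — pack.txt -5->-3; result 2 (same value as before).
  model.gen: runs — pack.txt -5->-3; result -6.
  assets.gen: runs — model.gen -10->-6; result 6.
  tokens.gen: runs — assets.gen 10->6; model.gen -10->-6; result 6.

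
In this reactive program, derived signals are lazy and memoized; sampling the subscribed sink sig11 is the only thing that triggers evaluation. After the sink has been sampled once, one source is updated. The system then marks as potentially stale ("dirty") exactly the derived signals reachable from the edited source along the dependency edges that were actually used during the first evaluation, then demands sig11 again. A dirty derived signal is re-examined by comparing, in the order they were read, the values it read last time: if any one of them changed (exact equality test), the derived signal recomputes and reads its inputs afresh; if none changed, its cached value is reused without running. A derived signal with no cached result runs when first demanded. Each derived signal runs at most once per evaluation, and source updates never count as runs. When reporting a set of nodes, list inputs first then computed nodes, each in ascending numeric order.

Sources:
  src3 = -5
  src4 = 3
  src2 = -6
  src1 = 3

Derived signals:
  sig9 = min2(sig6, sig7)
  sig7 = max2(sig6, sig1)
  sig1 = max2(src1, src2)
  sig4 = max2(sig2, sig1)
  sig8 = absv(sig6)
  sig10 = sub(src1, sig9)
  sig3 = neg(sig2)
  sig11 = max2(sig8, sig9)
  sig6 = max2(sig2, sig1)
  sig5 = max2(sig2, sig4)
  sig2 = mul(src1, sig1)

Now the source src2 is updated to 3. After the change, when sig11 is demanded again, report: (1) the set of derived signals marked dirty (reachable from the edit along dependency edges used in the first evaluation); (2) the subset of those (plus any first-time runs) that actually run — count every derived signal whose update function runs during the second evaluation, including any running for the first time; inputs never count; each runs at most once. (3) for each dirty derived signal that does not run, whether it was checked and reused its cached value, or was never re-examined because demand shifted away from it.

The edit dirties: sig1, sig2, sig6, sig7, sig8, sig9, sig11.
1 derived signals run: sig1.
Cache hits after checking: sig2, sig6, sig7, sig8, sig9, sig11.
Note the absorption at sig1: it re-runs yet its value is the same, leaving the output's value untouched.

First demand of the output computes:
  sig1 = max2(3, -6) = 3
  sig2 = mul(3, 3) = 9
  sig6 = max2(9, 3) = 9
  sig7 = max2(9, 3) = 9
  sig8 = absv(9) = 9
  sig9 = min2(9, 9) = 9
  sig11 = max2(9, 9) = 9

After the edit, cleaning proceeds:
  sig1: a read changed (src2 -6->3) — executes, giving 3 — identical to its old value.
  sig2: dirty, but its reads are unchanged (src1 unchanged, sig1 unchanged); cached 9 stands.
  sig6: dirty, but its reads are unchanged (sig2 unchanged, sig1 unchanged); cached 9 stands.
  sig7: dirty, but its reads are unchanged (sig6 unchanged, sig1 unchanged); cached 9 stands.
  sig8: dirty, but its reads are unchanged (sig6 unchanged); cached 9 stands.
  sig9: dirty, but its reads are unchanged (sig6 unchanged, sig7 unchanged); cached 9 stands.
  sig11: dirty, but its reads are unchanged (sig8 unchanged, sig9 unchanged); cached 9 stands.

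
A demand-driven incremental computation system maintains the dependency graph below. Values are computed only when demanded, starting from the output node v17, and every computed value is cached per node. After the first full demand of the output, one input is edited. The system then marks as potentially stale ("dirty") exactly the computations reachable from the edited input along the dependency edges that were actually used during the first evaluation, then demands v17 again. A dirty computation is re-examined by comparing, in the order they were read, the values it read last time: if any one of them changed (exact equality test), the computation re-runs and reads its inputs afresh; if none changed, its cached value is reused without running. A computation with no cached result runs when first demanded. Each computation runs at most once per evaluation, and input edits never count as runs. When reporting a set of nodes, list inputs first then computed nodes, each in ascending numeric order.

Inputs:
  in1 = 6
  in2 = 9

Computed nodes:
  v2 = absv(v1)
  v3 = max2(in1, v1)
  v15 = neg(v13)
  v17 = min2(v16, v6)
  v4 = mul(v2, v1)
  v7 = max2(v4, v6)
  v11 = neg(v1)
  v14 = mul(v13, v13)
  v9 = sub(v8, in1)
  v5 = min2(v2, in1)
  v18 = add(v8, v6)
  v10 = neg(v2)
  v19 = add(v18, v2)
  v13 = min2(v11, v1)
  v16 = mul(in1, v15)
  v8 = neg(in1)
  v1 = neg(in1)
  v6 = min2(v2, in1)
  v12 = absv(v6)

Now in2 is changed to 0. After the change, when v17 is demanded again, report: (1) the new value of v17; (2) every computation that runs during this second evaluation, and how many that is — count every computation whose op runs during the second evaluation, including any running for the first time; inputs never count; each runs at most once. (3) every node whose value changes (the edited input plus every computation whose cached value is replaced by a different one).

First evaluation (everything demanded from the output):
  v1 = neg(6) = -6
  v2 = absv(-6) = 6
  v6 = min2(6, 6) = 6
  v11 = neg(-6) = 6
  v13 = min2(6, -6) = -6
  v15 = neg(-6) = 6
  v16 = mul(6, 6) = 36
  v17 = min2(36, 6) = 6

Propagation after the edit:
  in2 feeds no computation that the output demands — nothing is marked dirty and nothing runs.

Key observation: in2 is never demanded by the output, so the edit triggers no recomputation at all.

New value of v17: 6.
Computations that run: none — 0 in total.
Values that change: in2.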